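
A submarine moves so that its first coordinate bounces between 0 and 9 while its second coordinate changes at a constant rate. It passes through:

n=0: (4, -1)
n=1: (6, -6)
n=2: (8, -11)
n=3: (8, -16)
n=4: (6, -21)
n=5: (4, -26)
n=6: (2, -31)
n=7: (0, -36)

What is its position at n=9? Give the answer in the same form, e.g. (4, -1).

The first coordinate travels 2 per step and bounces off the walls at 0 and 9.
  step 8: 0 → 2
  step 9: 2 → 4
The second coordinate changes by -5 each step: at step 9 it is -46.

(4, -46)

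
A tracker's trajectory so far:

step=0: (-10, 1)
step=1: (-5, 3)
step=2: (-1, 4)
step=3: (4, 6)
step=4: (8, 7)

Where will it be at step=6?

(17, 10)

The moves between consecutive positions are (+5, +2), (+4, +1), (+5, +2), (+4, +1); they repeat the 2-cycle [(+5, +2), (+4, +1)].
step 5: apply (+5, +2) → (13, 9)
step 6: apply (+4, +1) → (17, 10)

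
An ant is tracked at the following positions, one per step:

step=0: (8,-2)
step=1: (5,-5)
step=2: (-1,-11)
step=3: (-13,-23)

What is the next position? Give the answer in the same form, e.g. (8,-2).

The jumps are (-3,-3), (-6,-6), (-12,-12) — a geometric progression with ratio 2.
step 4: (-13,-23) + (-24,-24) → (-37,-47)

(-37,-47)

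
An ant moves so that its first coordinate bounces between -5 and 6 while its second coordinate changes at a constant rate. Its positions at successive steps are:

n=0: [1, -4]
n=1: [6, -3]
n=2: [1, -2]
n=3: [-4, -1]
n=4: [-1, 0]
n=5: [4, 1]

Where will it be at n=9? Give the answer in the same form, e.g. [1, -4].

[2, 5]

The first coordinate travels 5 per step and bounces off the walls at -5 and 6.
  step 6: 4 → 3
  step 7: 3 → -2
  step 8: -2 → -3
  step 9: -3 → 2
The second coordinate changes by +1 each step: at step 9 it is 5.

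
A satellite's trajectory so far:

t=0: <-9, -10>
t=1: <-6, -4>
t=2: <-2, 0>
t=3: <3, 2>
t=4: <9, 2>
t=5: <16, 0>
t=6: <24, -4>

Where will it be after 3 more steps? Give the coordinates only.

Taking differences between consecutive positions: <+3, +6>, <+4, +4>, <+5, +2>, <+6, +0>, <+7, -2>, <+8, -4>. These grow by <+1, -2> each step.
step 7: <24, -4> + <+9, -6> → <33, -10>
step 8: <33, -10> + <+10, -8> → <43, -18>
step 9: <43, -18> + <+11, -10> → <54, -28>

<54, -28>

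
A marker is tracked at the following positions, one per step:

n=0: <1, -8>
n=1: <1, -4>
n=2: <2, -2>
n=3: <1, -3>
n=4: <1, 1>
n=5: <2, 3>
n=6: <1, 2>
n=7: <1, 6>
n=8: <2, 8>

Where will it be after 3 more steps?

<2, 13>

The moves between consecutive positions are <+0, +4>, <+1, +2>, <-1, -1>, <+0, +4>, <+1, +2>, <-1, -1>, <+0, +4>, <+1, +2>; they repeat the 3-cycle [<+0, +4>, <+1, +2>, <-1, -1>].
step 9: apply <-1, -1> → <1, 7>
step 10: apply <+0, +4> → <1, 11>
step 11: apply <+1, +2> → <2, 13>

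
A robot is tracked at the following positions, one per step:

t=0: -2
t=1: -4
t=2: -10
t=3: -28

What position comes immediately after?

-82

Consecutive displacements -2, -6, -18 scale by a factor of 3 each step.
step 4: -28 − 54 → -82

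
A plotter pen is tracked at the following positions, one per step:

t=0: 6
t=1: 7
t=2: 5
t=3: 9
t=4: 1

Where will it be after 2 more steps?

Step-to-step displacements: +1, -2, +4, -8; each is -2× the previous.
step 5: 1 + 16 → 17
step 6: 17 − 32 → -15

-15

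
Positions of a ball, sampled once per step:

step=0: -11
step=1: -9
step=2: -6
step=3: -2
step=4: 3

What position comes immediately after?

Taking differences between consecutive positions: +2, +3, +4, +5. These grow by +1 each step.
step 5: 3 + 6 → 9

9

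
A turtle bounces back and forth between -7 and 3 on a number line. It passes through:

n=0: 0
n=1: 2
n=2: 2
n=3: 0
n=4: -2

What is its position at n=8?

The value travels 2 per step and bounces off the walls at -7 and 3.
  step 5: -2 → -4
  step 6: -4 → -6
  step 7: -6 → -6
  step 8: -6 → -4

-4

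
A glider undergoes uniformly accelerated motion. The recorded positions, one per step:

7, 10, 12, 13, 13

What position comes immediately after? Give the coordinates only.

12

Successive displacements: +3, +2, +1, +0 — each changes by -1.
step 5: 13 − 1 → 12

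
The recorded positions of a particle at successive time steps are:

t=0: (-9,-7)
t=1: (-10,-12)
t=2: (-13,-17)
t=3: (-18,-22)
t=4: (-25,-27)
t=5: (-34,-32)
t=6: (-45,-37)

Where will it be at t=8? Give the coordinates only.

(-73,-47)

First differences are (-1,-5), (-3,-5), (-5,-5), (-7,-5), (-9,-5), (-11,-5); their common second difference is (-2,+0) (constant acceleration).
step 7: (-45,-37) + (-13,-5) → (-58,-42)
step 8: (-58,-42) + (-15,-5) → (-73,-47)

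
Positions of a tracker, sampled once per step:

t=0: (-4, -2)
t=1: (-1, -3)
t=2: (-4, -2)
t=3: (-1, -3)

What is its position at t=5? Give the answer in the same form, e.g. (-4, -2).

(-1, -3)

Consecutive displacements (+3, -1), (-3, +1), (+3, -1) scale by a factor of -1 each step.
step 4: (-1, -3) + (-3, +1) → (-4, -2)
step 5: (-4, -2) + (+3, -1) → (-1, -3)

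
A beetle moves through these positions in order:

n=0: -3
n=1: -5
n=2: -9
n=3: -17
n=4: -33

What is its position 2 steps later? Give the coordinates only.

The jumps are -2, -4, -8, -16 — a geometric progression with ratio 2.
step 5: -33 − 32 → -65
step 6: -65 − 64 → -129

-129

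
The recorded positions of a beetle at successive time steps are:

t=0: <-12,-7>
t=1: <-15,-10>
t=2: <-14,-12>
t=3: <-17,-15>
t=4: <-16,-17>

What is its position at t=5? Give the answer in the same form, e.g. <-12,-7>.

Step-to-step displacements: <-3,-3>, <+1,-2>, <-3,-3>, <+1,-2> — a repeating cycle of length 2.
step 5: apply <-3,-3> → <-19,-20>

<-19,-20>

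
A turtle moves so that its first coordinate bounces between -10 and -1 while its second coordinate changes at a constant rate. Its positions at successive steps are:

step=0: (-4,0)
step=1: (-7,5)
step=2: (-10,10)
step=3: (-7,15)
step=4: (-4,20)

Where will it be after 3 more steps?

(-7,35)

The first coordinate travels 3 per step and bounces off the walls at -10 and -1.
  step 5: -4 → -1
  step 6: -1 → -4
  step 7: -4 → -7
The second coordinate changes by +5 each step: at step 7 it is 35.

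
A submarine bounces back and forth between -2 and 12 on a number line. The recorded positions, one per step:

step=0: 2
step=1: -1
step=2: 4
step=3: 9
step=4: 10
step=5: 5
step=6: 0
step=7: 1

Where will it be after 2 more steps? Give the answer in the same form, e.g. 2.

The value travels 5 per step and bounces off the walls at -2 and 12.
  step 8: 1 → 6
  step 9: 6 → 11

11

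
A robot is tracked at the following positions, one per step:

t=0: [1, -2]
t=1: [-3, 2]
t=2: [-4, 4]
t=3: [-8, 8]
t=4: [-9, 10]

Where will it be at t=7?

[-18, 20]

The moves between consecutive positions are [-4, +4], [-1, +2], [-4, +4], [-1, +2]; they repeat the 2-cycle [[-4, +4], [-1, +2]].
step 5: apply [-4, +4] → [-13, 14]
step 6: apply [-1, +2] → [-14, 16]
step 7: apply [-4, +4] → [-18, 20]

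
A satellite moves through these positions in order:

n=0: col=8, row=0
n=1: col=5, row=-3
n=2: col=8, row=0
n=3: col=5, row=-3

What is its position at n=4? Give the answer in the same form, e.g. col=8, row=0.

Step-to-step displacements: (-3,-3), (+3,+3), (-3,-3); each is -1× the previous.
step 4: col=5, row=-3 + (+3,+3) → col=8, row=0

col=8, row=0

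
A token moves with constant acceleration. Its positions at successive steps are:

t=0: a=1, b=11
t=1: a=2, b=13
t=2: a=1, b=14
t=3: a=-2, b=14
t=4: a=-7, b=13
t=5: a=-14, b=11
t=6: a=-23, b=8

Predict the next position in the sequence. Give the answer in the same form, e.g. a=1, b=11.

Taking differences between consecutive positions: (+1, +2), (-1, +1), (-3, +0), (-5, -1), (-7, -2), (-9, -3). These grow by (-2, -1) each step.
step 7: a=-23, b=8 + (-11, -4) → a=-34, b=4

a=-34, b=4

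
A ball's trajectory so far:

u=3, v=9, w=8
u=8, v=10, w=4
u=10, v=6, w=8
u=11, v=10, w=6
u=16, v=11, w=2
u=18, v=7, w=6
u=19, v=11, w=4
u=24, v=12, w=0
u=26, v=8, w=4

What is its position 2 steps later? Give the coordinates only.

u=32, v=13, w=-2

The moves between consecutive positions are (+5,+1,-4), (+2,-4,+4), (+1,+4,-2), (+5,+1,-4), (+2,-4,+4), (+1,+4,-2), (+5,+1,-4), (+2,-4,+4); they repeat the 3-cycle [(+5,+1,-4), (+2,-4,+4), (+1,+4,-2)].
step 9: apply (+1,+4,-2) → u=27, v=12, w=2
step 10: apply (+5,+1,-4) → u=32, v=13, w=-2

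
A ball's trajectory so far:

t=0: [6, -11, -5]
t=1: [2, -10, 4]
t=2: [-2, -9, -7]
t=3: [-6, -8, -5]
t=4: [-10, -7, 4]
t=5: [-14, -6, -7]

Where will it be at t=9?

The first coordinate changes by -4 each step, so at step 9 it is 6 + 9·(-4) = -30.
The second coordinate changes by +1 each step, so at step 9 it is -11 + 9·(1) = -2.
The third coordinate repeats the cycle [-5, 4, -7] with period 3; step 9 mod 3 = 0, giving -5.

[-30, -2, -5]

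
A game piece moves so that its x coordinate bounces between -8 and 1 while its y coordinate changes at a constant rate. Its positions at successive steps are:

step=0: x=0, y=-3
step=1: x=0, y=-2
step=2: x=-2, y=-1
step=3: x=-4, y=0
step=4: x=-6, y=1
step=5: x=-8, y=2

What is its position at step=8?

x=-2, y=5

The x coordinate travels 2 per step and bounces off the walls at -8 and 1.
  step 6: -8 → -6
  step 7: -6 → -4
  step 8: -4 → -2
The y coordinate changes by +1 each step: at step 8 it is 5.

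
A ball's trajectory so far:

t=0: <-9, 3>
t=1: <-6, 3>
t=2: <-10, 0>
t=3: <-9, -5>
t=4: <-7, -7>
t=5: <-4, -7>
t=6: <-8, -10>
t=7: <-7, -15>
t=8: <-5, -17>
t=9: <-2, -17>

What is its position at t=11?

<-5, -25>

The moves between consecutive positions are <+3, +0>, <-4, -3>, <+1, -5>, <+2, -2>, <+3, +0>, <-4, -3>, <+1, -5>, <+2, -2>, <+3, +0>; they repeat the 4-cycle [<+3, +0>, <-4, -3>, <+1, -5>, <+2, -2>].
step 10: apply <-4, -3> → <-6, -20>
step 11: apply <+1, -5> → <-5, -25>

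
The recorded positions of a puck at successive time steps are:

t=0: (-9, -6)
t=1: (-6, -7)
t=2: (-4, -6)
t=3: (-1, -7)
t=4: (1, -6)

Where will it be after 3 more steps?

(9, -7)

Differencing gives (+3, -1), (+2, +1), (+3, -1), (+2, +1). This is the pattern (+3, -1), (+2, +1) repeated.
step 5: apply (+3, -1) → (4, -7)
step 6: apply (+2, +1) → (6, -6)
step 7: apply (+3, -1) → (9, -7)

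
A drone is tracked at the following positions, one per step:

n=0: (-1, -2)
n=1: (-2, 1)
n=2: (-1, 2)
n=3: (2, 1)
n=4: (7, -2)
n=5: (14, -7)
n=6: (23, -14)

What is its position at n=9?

(62, -47)

Successive displacements: (-1, +3), (+1, +1), (+3, -1), (+5, -3), (+7, -5), (+9, -7) — each changes by (+2, -2).
step 7: (23, -14) + (+11, -9) → (34, -23)
step 8: (34, -23) + (+13, -11) → (47, -34)
step 9: (47, -34) + (+15, -13) → (62, -47)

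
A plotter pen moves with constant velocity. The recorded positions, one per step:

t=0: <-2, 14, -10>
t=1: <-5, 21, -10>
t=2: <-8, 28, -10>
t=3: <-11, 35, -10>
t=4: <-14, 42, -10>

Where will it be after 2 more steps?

<-20, 56, -10>

The position changes by <-3, +7, +0> every step.
step 5: <-14, 42, -10> + <-3, +7, +0> → <-17, 49, -10>
step 6: <-17, 49, -10> + <-3, +7, +0> → <-20, 56, -10>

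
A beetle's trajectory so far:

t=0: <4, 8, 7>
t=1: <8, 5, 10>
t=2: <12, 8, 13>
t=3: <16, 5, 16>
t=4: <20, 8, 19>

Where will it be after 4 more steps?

<36, 8, 31>

The first coordinate changes by +4 each step, so at step 8 it is 4 + 8·(4) = 36.
The second coordinate repeats the cycle [8, 5] with period 2; step 8 mod 2 = 0, giving 8.
The third coordinate changes by +3 each step, so at step 8 it is 7 + 8·(3) = 31.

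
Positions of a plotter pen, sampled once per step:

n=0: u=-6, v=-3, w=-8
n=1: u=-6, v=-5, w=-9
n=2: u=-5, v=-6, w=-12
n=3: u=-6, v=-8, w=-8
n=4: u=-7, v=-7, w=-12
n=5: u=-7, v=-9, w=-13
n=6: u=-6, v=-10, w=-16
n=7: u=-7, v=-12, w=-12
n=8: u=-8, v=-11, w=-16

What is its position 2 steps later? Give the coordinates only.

u=-7, v=-14, w=-20

Differencing gives (+0,-2,-1), (+1,-1,-3), (-1,-2,+4), (-1,+1,-4), (+0,-2,-1), (+1,-1,-3), (-1,-2,+4), (-1,+1,-4). This is the pattern (+0,-2,-1), (+1,-1,-3), (-1,-2,+4), (-1,+1,-4) repeated.
step 9: apply (+0,-2,-1) → u=-8, v=-13, w=-17
step 10: apply (+1,-1,-3) → u=-7, v=-14, w=-20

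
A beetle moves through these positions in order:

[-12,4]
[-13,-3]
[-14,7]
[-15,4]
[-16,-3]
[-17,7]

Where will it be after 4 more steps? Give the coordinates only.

The first coordinate changes by -1 each step, so at step 9 it is -12 + 9·(-1) = -21.
The second coordinate repeats the cycle [4, -3, 7] with period 3; step 9 mod 3 = 0, giving 4.

[-21,4]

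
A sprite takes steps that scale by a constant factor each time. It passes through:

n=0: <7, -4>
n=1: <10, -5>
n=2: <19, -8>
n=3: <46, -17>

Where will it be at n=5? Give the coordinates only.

The jumps are <+3, -1>, <+9, -3>, <+27, -9> — a geometric progression with ratio 3.
step 4: <46, -17> + <+81, -27> → <127, -44>
step 5: <127, -44> + <+243, -81> → <370, -125>

<370, -125>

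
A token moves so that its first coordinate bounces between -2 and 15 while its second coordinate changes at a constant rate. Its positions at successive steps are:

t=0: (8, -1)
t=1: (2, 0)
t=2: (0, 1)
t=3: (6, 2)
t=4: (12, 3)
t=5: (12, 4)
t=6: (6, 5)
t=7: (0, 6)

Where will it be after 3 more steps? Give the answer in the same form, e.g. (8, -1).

The first coordinate reflects between -2 and 15, moving 6 per step.
  step 8: 0 → 2
  step 9: 2 → 8
  step 10: 8 → 14
The second coordinate changes by +1 each step: at step 10 it is 9.

(14, 9)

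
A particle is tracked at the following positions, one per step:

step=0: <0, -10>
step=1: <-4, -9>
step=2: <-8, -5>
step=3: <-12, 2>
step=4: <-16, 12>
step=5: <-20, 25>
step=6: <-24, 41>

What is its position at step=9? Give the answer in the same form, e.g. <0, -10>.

Successive displacements: <-4, +1>, <-4, +4>, <-4, +7>, <-4, +10>, <-4, +13>, <-4, +16> — each changes by <+0, +3>.
step 7: <-24, 41> + <-4, +19> → <-28, 60>
step 8: <-28, 60> + <-4, +22> → <-32, 82>
step 9: <-32, 82> + <-4, +25> → <-36, 107>

<-36, 107>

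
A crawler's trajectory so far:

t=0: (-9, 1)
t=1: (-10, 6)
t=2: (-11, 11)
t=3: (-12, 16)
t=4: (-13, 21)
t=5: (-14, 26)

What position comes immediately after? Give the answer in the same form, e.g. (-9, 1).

The position changes by (-1, +5) every step.
step 6: (-14, 26) + (-1, +5) → (-15, 31)

(-15, 31)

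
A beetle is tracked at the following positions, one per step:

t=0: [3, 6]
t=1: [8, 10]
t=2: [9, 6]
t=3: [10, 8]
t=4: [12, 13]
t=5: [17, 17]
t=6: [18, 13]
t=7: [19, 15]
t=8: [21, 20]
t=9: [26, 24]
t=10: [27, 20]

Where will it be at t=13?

[35, 31]

Differencing gives [+5, +4], [+1, -4], [+1, +2], [+2, +5], [+5, +4], [+1, -4], [+1, +2], [+2, +5], [+5, +4], [+1, -4]. This is the pattern [+5, +4], [+1, -4], [+1, +2], [+2, +5] repeated.
step 11: apply [+1, +2] → [28, 22]
step 12: apply [+2, +5] → [30, 27]
step 13: apply [+5, +4] → [35, 31]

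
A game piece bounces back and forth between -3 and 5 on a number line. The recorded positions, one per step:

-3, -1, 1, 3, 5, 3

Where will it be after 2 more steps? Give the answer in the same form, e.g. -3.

-1

The value reflects between -3 and 5, moving 2 per step.
  step 6: 3 → 1
  step 7: 1 → -1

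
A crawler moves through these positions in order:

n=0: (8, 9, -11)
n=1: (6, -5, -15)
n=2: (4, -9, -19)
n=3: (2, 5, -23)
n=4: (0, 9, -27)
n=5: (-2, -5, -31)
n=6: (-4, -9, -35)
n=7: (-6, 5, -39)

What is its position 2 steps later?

(-10, -5, -47)

First: linear, -2 per step → -10 at step 9.
Second: cycles through 9, -5, -9, 5 every 4 steps. Step 9 lands at position 1 of the cycle → -5.
Third: linear, -4 per step → -47 at step 9.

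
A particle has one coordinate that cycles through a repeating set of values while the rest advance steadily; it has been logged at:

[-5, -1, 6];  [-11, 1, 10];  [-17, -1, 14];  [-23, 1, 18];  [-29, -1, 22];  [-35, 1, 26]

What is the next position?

[-41, -1, 30]

The first coordinate changes by -6 each step, so at step 6 it is -5 + 6·(-6) = -41.
The second coordinate repeats the cycle [-1, 1] with period 2; step 6 mod 2 = 0, giving -1.
The third coordinate changes by +4 each step, so at step 6 it is 6 + 6·(4) = 30.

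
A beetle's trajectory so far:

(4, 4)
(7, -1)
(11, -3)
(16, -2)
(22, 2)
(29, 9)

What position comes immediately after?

(37, 19)

First differences are (+3, -5), (+4, -2), (+5, +1), (+6, +4), (+7, +7); their common second difference is (+1, +3) (constant acceleration).
step 6: (29, 9) + (+8, +10) → (37, 19)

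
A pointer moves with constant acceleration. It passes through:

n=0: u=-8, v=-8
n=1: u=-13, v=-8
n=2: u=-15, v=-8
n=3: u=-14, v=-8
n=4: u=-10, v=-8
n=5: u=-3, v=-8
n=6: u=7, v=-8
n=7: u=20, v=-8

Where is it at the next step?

u=36, v=-8

Taking differences between consecutive positions: (-5, +0), (-2, +0), (+1, +0), (+4, +0), (+7, +0), (+10, +0), (+13, +0). These grow by (+3, +0) each step.
step 8: u=20, v=-8 + (+16, +0) → u=36, v=-8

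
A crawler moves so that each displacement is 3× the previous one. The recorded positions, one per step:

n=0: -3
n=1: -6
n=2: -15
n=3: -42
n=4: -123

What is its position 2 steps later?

The jumps are -3, -9, -27, -81 — a geometric progression with ratio 3.
step 5: -123 − 243 → -366
step 6: -366 − 729 → -1095

-1095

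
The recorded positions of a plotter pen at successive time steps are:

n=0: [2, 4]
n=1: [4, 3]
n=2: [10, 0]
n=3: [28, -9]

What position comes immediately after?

Consecutive displacements [+2, -1], [+6, -3], [+18, -9] scale by a factor of 3 each step.
step 4: [28, -9] + [+54, -27] → [82, -36]

[82, -36]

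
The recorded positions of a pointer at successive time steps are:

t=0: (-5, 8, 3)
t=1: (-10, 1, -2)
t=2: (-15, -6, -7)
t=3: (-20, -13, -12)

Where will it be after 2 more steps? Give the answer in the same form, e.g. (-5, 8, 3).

The position changes by (-5, -7, -5) every step.
step 4: (-20, -13, -12) + (-5, -7, -5) → (-25, -20, -17)
step 5: (-25, -20, -17) + (-5, -7, -5) → (-30, -27, -22)

(-30, -27, -22)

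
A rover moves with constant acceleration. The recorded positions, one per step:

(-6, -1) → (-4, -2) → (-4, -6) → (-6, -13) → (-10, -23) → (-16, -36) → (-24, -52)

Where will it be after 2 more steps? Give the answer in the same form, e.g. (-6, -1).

First differences are (+2, -1), (+0, -4), (-2, -7), (-4, -10), (-6, -13), (-8, -16); their common second difference is (-2, -3) (constant acceleration).
step 7: (-24, -52) + (-10, -19) → (-34, -71)
step 8: (-34, -71) + (-12, -22) → (-46, -93)

(-46, -93)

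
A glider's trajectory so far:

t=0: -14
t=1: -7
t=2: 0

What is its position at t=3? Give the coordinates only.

Constant displacement of +7 per step.
step 3: 0 + 7 → 7

7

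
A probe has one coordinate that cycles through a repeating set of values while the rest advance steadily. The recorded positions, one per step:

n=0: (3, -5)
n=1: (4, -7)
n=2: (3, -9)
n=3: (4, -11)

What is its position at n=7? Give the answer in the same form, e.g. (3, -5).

First: cycles through 3, 4 every 2 steps. Step 7 lands at position 1 of the cycle → 4.
Second: linear, -2 per step → -19 at step 7.

(4, -19)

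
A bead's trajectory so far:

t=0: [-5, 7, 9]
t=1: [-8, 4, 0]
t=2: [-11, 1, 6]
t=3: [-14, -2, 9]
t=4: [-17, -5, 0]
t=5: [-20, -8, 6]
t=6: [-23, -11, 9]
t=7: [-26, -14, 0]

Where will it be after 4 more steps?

First: linear, -3 per step → -38 at step 11.
Second: linear, -3 per step → -26 at step 11.
Third: cycles through 9, 0, 6 every 3 steps. Step 11 lands at position 2 of the cycle → 6.

[-38, -26, 6]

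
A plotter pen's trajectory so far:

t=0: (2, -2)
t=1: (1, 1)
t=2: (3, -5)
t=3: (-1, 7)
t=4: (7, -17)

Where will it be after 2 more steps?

The jumps are (-1, +3), (+2, -6), (-4, +12), (+8, -24) — a geometric progression with ratio -2.
step 5: (7, -17) + (-16, +48) → (-9, 31)
step 6: (-9, 31) + (+32, -96) → (23, -65)

(23, -65)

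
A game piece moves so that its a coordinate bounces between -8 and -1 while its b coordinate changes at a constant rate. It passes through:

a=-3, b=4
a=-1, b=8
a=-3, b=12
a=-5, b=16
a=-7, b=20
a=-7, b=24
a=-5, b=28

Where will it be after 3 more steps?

The a coordinate reflects between -8 and -1, moving 2 per step.
  step 7: -5 → -3
  step 8: -3 → -1
  step 9: -1 → -3
The b coordinate changes by +4 each step: at step 9 it is 40.

a=-3, b=40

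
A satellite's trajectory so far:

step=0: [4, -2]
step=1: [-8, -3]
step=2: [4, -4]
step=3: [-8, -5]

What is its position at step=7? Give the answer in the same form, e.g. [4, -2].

The first coordinate repeats the cycle [4, -8] with period 2; step 7 mod 2 = 1, giving -8.
The second coordinate changes by -1 each step, so at step 7 it is -2 + 7·(-1) = -9.

[-8, -9]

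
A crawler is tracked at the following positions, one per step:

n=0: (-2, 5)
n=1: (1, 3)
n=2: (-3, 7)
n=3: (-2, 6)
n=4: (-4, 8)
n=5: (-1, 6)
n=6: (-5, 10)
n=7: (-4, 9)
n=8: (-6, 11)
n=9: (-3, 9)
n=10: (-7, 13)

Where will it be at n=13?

(-5, 12)

Step-to-step displacements: (+3, -2), (-4, +4), (+1, -1), (-2, +2), (+3, -2), (-4, +4), (+1, -1), (-2, +2), (+3, -2), (-4, +4) — a repeating cycle of length 4.
step 11: apply (+1, -1) → (-6, 12)
step 12: apply (-2, +2) → (-8, 14)
step 13: apply (+3, -2) → (-5, 12)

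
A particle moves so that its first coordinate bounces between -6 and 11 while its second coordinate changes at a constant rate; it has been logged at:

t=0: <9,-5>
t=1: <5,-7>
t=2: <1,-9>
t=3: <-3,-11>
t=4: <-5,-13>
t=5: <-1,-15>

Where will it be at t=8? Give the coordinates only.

The first coordinate reflects between -6 and 11, moving 4 per step.
  step 6: -1 → 3
  step 7: 3 → 7
  step 8: 7 → 11
The second coordinate changes by -2 each step: at step 8 it is -21.

<11,-21>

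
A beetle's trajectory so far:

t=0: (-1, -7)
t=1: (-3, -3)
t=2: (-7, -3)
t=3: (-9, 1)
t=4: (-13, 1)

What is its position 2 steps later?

Step-to-step displacements: (-2, +4), (-4, +0), (-2, +4), (-4, +0) — a repeating cycle of length 2.
step 5: apply (-2, +4) → (-15, 5)
step 6: apply (-4, +0) → (-19, 5)

(-19, 5)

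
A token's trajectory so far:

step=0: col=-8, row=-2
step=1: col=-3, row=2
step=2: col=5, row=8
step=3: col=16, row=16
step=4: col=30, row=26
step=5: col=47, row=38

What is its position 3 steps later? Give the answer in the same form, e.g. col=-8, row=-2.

col=116, row=86

Successive displacements: (+5,+4), (+8,+6), (+11,+8), (+14,+10), (+17,+12) — each changes by (+3,+2).
step 6: col=47, row=38 + (+20,+14) → col=67, row=52
step 7: col=67, row=52 + (+23,+16) → col=90, row=68
step 8: col=90, row=68 + (+26,+18) → col=116, row=86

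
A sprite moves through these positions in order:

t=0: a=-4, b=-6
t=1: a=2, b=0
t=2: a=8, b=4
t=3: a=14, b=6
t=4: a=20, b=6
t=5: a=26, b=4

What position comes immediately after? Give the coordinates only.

a=32, b=0

Successive displacements: (+6, +6), (+6, +4), (+6, +2), (+6, +0), (+6, -2) — each changes by (+0, -2).
step 6: a=26, b=4 + (+6, -4) → a=32, b=0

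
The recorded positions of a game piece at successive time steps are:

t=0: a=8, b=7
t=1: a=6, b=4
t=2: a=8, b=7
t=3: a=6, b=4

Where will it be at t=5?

a=6, b=4

The jumps are (-2,-3), (+2,+3), (-2,-3) — a geometric progression with ratio -1.
step 4: a=6, b=4 + (+2,+3) → a=8, b=7
step 5: a=8, b=7 + (-2,-3) → a=6, b=4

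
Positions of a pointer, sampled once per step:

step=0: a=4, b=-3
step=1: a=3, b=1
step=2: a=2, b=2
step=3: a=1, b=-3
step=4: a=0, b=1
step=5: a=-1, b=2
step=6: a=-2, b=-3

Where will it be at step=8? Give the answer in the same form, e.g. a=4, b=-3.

a=-4, b=2

A: linear, -1 per step → -4 at step 8.
B: cycles through -3, 1, 2 every 3 steps. Step 8 lands at position 2 of the cycle → 2.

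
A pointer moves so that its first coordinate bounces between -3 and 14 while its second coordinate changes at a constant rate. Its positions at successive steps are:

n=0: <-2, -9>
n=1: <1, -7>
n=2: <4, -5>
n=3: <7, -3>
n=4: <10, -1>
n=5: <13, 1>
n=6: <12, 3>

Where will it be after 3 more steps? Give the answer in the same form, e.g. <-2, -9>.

The first coordinate reflects between -3 and 14, moving 3 per step.
  step 7: 12 → 9
  step 8: 9 → 6
  step 9: 6 → 3
The second coordinate changes by +2 each step: at step 9 it is 9.

<3, 9>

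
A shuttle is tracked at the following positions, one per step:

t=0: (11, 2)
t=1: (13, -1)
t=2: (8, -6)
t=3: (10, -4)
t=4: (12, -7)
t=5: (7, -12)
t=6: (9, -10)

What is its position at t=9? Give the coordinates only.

(8, -16)

The moves between consecutive positions are (+2, -3), (-5, -5), (+2, +2), (+2, -3), (-5, -5), (+2, +2); they repeat the 3-cycle [(+2, -3), (-5, -5), (+2, +2)].
step 7: apply (+2, -3) → (11, -13)
step 8: apply (-5, -5) → (6, -18)
step 9: apply (+2, +2) → (8, -16)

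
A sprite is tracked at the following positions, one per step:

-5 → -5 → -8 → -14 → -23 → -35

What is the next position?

Successive displacements: +0, -3, -6, -9, -12 — each changes by -3.
step 6: -35 − 15 → -50

-50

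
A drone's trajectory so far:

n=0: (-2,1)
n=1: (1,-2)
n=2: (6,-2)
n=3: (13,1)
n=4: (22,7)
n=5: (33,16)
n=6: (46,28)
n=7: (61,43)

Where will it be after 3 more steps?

Successive displacements: (+3,-3), (+5,+0), (+7,+3), (+9,+6), (+11,+9), (+13,+12), (+15,+15) — each changes by (+2,+3).
step 8: (61,43) + (+17,+18) → (78,61)
step 9: (78,61) + (+19,+21) → (97,82)
step 10: (97,82) + (+21,+24) → (118,106)

(118,106)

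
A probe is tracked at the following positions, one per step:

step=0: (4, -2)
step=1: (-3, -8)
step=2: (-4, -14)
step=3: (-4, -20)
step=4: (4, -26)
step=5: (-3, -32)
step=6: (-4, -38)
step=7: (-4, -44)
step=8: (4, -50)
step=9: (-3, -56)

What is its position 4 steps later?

(-3, -80)

The first coordinate repeats the cycle [4, -3, -4, -4] with period 4; step 13 mod 4 = 1, giving -3.
The second coordinate changes by -6 each step, so at step 13 it is -2 + 13·(-6) = -80.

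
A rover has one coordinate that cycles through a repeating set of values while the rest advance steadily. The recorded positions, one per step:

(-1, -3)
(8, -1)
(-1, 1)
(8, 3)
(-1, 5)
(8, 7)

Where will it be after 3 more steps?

The first coordinate repeats the cycle [-1, 8] with period 2; step 8 mod 2 = 0, giving -1.
The second coordinate changes by +2 each step, so at step 8 it is -3 + 8·(2) = 13.

(-1, 13)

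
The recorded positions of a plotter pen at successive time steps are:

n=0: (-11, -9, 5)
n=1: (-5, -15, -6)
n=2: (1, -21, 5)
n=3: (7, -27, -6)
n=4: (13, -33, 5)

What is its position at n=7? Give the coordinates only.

The first coordinate changes by +6 each step, so at step 7 it is -11 + 7·(6) = 31.
The second coordinate changes by -6 each step, so at step 7 it is -9 + 7·(-6) = -51.
The third coordinate repeats the cycle [5, -6] with period 2; step 7 mod 2 = 1, giving -6.

(31, -51, -6)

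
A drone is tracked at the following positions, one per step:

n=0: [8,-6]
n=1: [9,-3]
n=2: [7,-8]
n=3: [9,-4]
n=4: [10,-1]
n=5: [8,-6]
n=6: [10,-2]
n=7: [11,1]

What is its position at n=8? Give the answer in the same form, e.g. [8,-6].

[9,-4]

Step-to-step displacements: [+1,+3], [-2,-5], [+2,+4], [+1,+3], [-2,-5], [+2,+4], [+1,+3] — a repeating cycle of length 3.
step 8: apply [-2,-5] → [9,-4]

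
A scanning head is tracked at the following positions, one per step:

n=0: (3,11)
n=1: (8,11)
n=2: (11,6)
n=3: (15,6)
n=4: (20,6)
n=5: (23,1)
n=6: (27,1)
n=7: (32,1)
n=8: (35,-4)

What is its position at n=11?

(47,-9)

Step-to-step displacements: (+5,+0), (+3,-5), (+4,+0), (+5,+0), (+3,-5), (+4,+0), (+5,+0), (+3,-5) — a repeating cycle of length 3.
step 9: apply (+4,+0) → (39,-4)
step 10: apply (+5,+0) → (44,-4)
step 11: apply (+3,-5) → (47,-9)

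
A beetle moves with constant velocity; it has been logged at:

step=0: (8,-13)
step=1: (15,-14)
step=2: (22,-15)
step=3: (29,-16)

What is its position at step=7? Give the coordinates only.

(57,-20)

Constant displacement of (+7,-1) per step.
step 4: (29,-16) + (+7,-1) → (36,-17)
step 5: (36,-17) + (+7,-1) → (43,-18)
step 6: (43,-18) + (+7,-1) → (50,-19)
step 7: (50,-19) + (+7,-1) → (57,-20)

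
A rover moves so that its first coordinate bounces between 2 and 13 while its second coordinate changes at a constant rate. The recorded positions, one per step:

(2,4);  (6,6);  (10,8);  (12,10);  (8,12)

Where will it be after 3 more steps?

(8,18)

The first coordinate travels 4 per step and bounces off the walls at 2 and 13.
  step 5: 8 → 4
  step 6: 4 → 4
  step 7: 4 → 8
The second coordinate changes by +2 each step: at step 7 it is 18.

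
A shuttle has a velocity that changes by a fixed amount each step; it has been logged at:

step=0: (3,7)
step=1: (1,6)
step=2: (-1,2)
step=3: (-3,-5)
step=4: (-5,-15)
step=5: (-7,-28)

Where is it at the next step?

(-9,-44)

Successive displacements: (-2,-1), (-2,-4), (-2,-7), (-2,-10), (-2,-13) — each changes by (+0,-3).
step 6: (-7,-28) + (-2,-16) → (-9,-44)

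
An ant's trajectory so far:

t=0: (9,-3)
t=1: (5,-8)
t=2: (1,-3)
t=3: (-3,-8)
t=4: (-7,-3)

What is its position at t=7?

(-19,-8)

First: linear, -4 per step → -19 at step 7.
Second: cycles through -3, -8 every 2 steps. Step 7 lands at position 1 of the cycle → -8.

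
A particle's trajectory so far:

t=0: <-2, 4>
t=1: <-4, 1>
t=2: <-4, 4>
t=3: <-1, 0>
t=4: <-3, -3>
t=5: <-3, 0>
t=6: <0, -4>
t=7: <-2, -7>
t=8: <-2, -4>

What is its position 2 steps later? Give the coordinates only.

Differencing gives <-2, -3>, <+0, +3>, <+3, -4>, <-2, -3>, <+0, +3>, <+3, -4>, <-2, -3>, <+0, +3>. This is the pattern <-2, -3>, <+0, +3>, <+3, -4> repeated.
step 9: apply <+3, -4> → <1, -8>
step 10: apply <-2, -3> → <-1, -11>

<-1, -11>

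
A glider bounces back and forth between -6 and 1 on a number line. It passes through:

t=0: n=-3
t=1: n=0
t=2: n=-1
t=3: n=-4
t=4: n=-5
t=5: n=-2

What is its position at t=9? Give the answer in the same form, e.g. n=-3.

n=-4

The value travels 3 per step and bounces off the walls at -6 and 1.
  step 6: -2 → 1
  step 7: 1 → -2
  step 8: -2 → -5
  step 9: -5 → -4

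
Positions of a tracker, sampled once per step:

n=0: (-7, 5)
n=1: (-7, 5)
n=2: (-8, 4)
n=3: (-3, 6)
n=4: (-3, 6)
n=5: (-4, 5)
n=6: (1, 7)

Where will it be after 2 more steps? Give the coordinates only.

Differencing gives (+0, +0), (-1, -1), (+5, +2), (+0, +0), (-1, -1), (+5, +2). This is the pattern (+0, +0), (-1, -1), (+5, +2) repeated.
step 7: apply (+0, +0) → (1, 7)
step 8: apply (-1, -1) → (0, 6)

(0, 6)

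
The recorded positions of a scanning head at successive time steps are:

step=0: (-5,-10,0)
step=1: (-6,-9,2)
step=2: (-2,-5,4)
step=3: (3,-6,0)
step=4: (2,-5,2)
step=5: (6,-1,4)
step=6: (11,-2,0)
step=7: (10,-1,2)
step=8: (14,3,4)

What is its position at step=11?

(22,7,4)

Differencing gives (-1,+1,+2), (+4,+4,+2), (+5,-1,-4), (-1,+1,+2), (+4,+4,+2), (+5,-1,-4), (-1,+1,+2), (+4,+4,+2). This is the pattern (-1,+1,+2), (+4,+4,+2), (+5,-1,-4) repeated.
step 9: apply (+5,-1,-4) → (19,2,0)
step 10: apply (-1,+1,+2) → (18,3,2)
step 11: apply (+4,+4,+2) → (22,7,4)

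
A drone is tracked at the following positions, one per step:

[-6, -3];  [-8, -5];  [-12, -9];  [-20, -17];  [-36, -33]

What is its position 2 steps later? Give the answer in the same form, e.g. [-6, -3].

[-132, -129]

Consecutive displacements [-2, -2], [-4, -4], [-8, -8], [-16, -16] scale by a factor of 2 each step.
step 5: [-36, -33] + [-32, -32] → [-68, -65]
step 6: [-68, -65] + [-64, -64] → [-132, -129]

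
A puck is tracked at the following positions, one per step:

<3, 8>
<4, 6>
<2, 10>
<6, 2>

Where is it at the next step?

<-2, 18>

The jumps are <+1, -2>, <-2, +4>, <+4, -8> — a geometric progression with ratio -2.
step 4: <6, 2> + <-8, +16> → <-2, 18>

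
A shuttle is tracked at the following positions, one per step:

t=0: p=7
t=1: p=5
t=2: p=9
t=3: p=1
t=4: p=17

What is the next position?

p=-15

Step-to-step displacements: -2, +4, -8, +16; each is -2× the previous.
step 5: 17 − 32 → p=-15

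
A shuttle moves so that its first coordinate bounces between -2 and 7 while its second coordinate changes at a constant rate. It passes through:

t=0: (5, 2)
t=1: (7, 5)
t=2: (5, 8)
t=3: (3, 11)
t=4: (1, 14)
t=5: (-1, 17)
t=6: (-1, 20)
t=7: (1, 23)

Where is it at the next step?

The first coordinate reflects between -2 and 7, moving 2 per step.
  step 8: 1 → 3
The second coordinate changes by +3 each step: at step 8 it is 26.

(3, 26)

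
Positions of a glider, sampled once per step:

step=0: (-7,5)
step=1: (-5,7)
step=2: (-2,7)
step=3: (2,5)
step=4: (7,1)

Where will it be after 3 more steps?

First differences are (+2,+2), (+3,+0), (+4,-2), (+5,-4); their common second difference is (+1,-2) (constant acceleration).
step 5: (7,1) + (+6,-6) → (13,-5)
step 6: (13,-5) + (+7,-8) → (20,-13)
step 7: (20,-13) + (+8,-10) → (28,-23)

(28,-23)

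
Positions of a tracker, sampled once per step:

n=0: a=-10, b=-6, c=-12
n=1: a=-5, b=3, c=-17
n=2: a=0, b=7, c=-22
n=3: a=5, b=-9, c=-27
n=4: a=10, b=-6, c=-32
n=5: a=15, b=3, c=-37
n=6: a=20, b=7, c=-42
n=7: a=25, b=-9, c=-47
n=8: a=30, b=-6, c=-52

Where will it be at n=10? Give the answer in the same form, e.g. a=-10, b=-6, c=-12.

The a coordinate changes by +5 each step, so at step 10 it is -10 + 10·(5) = 40.
The b coordinate repeats the cycle [-6, 3, 7, -9] with period 4; step 10 mod 4 = 2, giving 7.
The c coordinate changes by -5 each step, so at step 10 it is -12 + 10·(-5) = -62.

a=40, b=7, c=-62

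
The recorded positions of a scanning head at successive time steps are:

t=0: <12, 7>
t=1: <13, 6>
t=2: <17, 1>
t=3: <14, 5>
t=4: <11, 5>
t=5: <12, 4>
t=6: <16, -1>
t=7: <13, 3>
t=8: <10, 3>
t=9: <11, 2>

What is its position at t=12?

Differencing gives <+1, -1>, <+4, -5>, <-3, +4>, <-3, +0>, <+1, -1>, <+4, -5>, <-3, +4>, <-3, +0>, <+1, -1>. This is the pattern <+1, -1>, <+4, -5>, <-3, +4>, <-3, +0> repeated.
step 10: apply <+4, -5> → <15, -3>
step 11: apply <-3, +4> → <12, 1>
step 12: apply <-3, +0> → <9, 1>

<9, 1>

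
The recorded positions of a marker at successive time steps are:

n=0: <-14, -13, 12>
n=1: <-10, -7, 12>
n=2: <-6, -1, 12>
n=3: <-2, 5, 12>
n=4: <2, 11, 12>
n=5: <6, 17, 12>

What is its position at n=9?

The position changes by <+4, +6, +0> every step.
step 6: <6, 17, 12> + <+4, +6, +0> → <10, 23, 12>
step 7: <10, 23, 12> + <+4, +6, +0> → <14, 29, 12>
step 8: <14, 29, 12> + <+4, +6, +0> → <18, 35, 12>
step 9: <18, 35, 12> + <+4, +6, +0> → <22, 41, 12>

<22, 41, 12>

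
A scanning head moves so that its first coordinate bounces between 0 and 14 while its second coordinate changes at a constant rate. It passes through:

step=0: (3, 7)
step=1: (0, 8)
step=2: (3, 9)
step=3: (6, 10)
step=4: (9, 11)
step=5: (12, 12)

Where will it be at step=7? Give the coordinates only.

(10, 14)

The first coordinate reflects between 0 and 14, moving 3 per step.
  step 6: 12 → 13
  step 7: 13 → 10
The second coordinate changes by +1 each step: at step 7 it is 14.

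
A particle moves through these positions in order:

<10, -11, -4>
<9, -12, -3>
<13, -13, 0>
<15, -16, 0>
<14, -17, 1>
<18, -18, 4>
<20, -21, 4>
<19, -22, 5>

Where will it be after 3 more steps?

<24, -27, 9>

Step-to-step displacements: <-1, -1, +1>, <+4, -1, +3>, <+2, -3, +0>, <-1, -1, +1>, <+4, -1, +3>, <+2, -3, +0>, <-1, -1, +1> — a repeating cycle of length 3.
step 8: apply <+4, -1, +3> → <23, -23, 8>
step 9: apply <+2, -3, +0> → <25, -26, 8>
step 10: apply <-1, -1, +1> → <24, -27, 9>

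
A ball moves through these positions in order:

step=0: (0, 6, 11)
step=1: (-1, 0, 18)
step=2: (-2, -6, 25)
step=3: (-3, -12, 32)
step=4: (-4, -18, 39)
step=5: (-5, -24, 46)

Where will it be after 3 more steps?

(-8, -42, 67)

Each step adds (-1, -6, +7) to the position.
step 6: (-5, -24, 46) + (-1, -6, +7) → (-6, -30, 53)
step 7: (-6, -30, 53) + (-1, -6, +7) → (-7, -36, 60)
step 8: (-7, -36, 60) + (-1, -6, +7) → (-8, -42, 67)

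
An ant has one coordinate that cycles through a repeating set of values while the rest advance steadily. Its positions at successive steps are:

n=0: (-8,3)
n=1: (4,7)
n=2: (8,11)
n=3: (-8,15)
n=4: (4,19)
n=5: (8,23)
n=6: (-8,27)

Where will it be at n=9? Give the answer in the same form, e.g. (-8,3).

The first coordinate repeats the cycle [-8, 4, 8] with period 3; step 9 mod 3 = 0, giving -8.
The second coordinate changes by +4 each step, so at step 9 it is 3 + 9·(4) = 39.

(-8,39)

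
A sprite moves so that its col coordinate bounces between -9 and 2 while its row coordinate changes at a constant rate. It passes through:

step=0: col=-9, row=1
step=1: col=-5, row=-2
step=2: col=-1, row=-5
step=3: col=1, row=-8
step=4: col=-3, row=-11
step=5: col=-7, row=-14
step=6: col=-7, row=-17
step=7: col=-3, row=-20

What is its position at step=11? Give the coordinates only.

The col coordinate travels 4 per step and bounces off the walls at -9 and 2.
  step 8: -3 → 1
  step 9: 1 → -1
  step 10: -1 → -5
  step 11: -5 → -9
The row coordinate changes by -3 each step: at step 11 it is -32.

col=-9, row=-32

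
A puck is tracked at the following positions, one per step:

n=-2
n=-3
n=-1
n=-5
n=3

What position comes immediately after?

n=-13

Step-to-step displacements: -1, +2, -4, +8; each is -2× the previous.
step 5: 3 − 16 → n=-13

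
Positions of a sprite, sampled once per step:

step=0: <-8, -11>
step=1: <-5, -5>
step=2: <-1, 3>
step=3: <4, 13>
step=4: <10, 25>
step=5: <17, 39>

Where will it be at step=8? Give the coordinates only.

<44, 93>

Taking differences between consecutive positions: <+3, +6>, <+4, +8>, <+5, +10>, <+6, +12>, <+7, +14>. These grow by <+1, +2> each step.
step 6: <17, 39> + <+8, +16> → <25, 55>
step 7: <25, 55> + <+9, +18> → <34, 73>
step 8: <34, 73> + <+10, +20> → <44, 93>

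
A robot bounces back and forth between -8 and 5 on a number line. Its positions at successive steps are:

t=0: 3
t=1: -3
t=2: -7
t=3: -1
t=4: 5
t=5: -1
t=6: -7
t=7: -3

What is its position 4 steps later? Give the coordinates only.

-5

The value travels 6 per step and bounces off the walls at -8 and 5.
  step 8: -3 → 3
  step 9: 3 → 1
  step 10: 1 → -5
  step 11: -5 → -5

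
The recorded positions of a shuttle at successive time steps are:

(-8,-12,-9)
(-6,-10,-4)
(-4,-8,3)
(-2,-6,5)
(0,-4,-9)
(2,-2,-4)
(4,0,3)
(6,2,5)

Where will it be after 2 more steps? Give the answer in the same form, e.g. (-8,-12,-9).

First: linear, +2 per step → 10 at step 9.
Second: linear, +2 per step → 6 at step 9.
Third: cycles through -9, -4, 3, 5 every 4 steps. Step 9 lands at position 1 of the cycle → -4.

(10,6,-4)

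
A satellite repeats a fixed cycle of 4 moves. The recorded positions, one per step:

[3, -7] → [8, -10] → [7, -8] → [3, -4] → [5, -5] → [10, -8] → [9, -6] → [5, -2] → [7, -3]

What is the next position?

Step-to-step displacements: [+5, -3], [-1, +2], [-4, +4], [+2, -1], [+5, -3], [-1, +2], [-4, +4], [+2, -1] — a repeating cycle of length 4.
step 9: apply [+5, -3] → [12, -6]

[12, -6]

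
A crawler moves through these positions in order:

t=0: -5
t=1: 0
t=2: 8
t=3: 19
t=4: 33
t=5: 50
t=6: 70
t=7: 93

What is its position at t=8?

119

Successive displacements: +5, +8, +11, +14, +17, +20, +23 — each changes by +3.
step 8: 93 + 26 → 119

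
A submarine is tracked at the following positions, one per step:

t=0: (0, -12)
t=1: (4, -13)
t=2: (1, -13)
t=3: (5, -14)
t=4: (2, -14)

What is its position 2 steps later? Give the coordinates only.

The moves between consecutive positions are (+4, -1), (-3, +0), (+4, -1), (-3, +0); they repeat the 2-cycle [(+4, -1), (-3, +0)].
step 5: apply (+4, -1) → (6, -15)
step 6: apply (-3, +0) → (3, -15)

(3, -15)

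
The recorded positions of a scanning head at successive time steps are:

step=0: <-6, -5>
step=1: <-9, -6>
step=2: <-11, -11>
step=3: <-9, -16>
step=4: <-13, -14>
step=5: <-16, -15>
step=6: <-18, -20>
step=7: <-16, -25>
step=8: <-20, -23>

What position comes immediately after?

<-23, -24>

The moves between consecutive positions are <-3, -1>, <-2, -5>, <+2, -5>, <-4, +2>, <-3, -1>, <-2, -5>, <+2, -5>, <-4, +2>; they repeat the 4-cycle [<-3, -1>, <-2, -5>, <+2, -5>, <-4, +2>].
step 9: apply <-3, -1> → <-23, -24>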